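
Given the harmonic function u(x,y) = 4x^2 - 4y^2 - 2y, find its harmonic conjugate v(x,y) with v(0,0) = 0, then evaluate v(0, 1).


Step 1: v_x = -u_y = 8y + 2
Step 2: v_y = u_x = 8x + 0
Step 3: v = 8xy + 2x + C
Step 4: v(0,0) = 0 => C = 0
Step 5: v(0, 1) = 0

0


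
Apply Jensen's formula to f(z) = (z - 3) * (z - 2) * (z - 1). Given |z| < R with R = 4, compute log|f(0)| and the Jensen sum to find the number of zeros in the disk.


Jensen's formula: (1/2pi)*integral log|f(Re^it)|dt = log|f(0)| + sum_{|a_k|<R} log(R/|a_k|)
Step 1: f(0) = (-3) * (-2) * (-1) = -6
Step 2: log|f(0)| = log|3| + log|2| + log|1| = 1.7918
Step 3: Zeros inside |z| < 4: 3, 2, 1
Step 4: Jensen sum = log(4/3) + log(4/2) + log(4/1) = 2.3671
Step 5: n(R) = number of terms in the Jensen sum = count of zeros inside |z| < 4 = 3

3


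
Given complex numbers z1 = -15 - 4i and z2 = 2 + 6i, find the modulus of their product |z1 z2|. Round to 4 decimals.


Step 1: |z1| = sqrt((-15)^2 + (-4)^2) = sqrt(241)
Step 2: |z2| = sqrt(2^2 + 6^2) = sqrt(40)
Step 3: |z1*z2| = |z1|*|z2| = sqrt(241) * sqrt(40) = sqrt(241 * 40) = sqrt(9640)
Step 4: = 98.1835

98.1835


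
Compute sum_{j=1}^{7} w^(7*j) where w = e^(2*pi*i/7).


Step 1: The sum sum_{j=1}^{n} w^(k*j) equals n if n | k, else 0.
Step 2: Here n = 7, k = 7
Step 3: Does n divide k? 7 | 7 -> True
Step 4: Sum = 7

7


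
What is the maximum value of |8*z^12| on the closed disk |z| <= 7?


Step 1: On |z| = 7, |f(z)| = 8 * |z|^12 = 8 * 7^12
Step 2: By maximum modulus principle, maximum is on boundary.
Step 3: Maximum = 8 * 13841287201 = 110730297608

110730297608


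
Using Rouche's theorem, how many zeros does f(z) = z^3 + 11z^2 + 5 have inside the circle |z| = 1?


Step 1: On |z| = 1 the three terms have sizes |z^3| = 1^3 = 1, |11z^2| = 11*1^2 = 11, |5| = 5
Step 2: The dominant term is g(z) = 11z^2; let h(z) = z^3 + 5 so f = g + h
Step 3: On |z| = 1: |g| = 11 and |h| <= 1 + 5 = 6
Step 4: Since 11 > 6, |h| < |g| on |z| = 1, so by Rouche f has the same number of zeros as g inside |z| < 1
Step 5: g(z) = 11z^2 has 2 zeros (at the origin, multiplicity 2) inside |z| < 1. Answer = 2

2


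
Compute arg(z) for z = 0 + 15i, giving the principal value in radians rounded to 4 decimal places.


Step 1: z = 0 + 15i
Step 2: arg(z) = atan2(15, 0)
Step 3: arg(z) = 1.5708

1.5708


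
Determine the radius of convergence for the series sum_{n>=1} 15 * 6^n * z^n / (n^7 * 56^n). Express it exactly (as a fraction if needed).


Step 1: General term a_n = 15 * 6^n / (n^7 * 56^n)
Step 2: By the root test, |a_n|^(1/n) = 15^(1/n) * 6 / (n^(7/n) * 56) -> 6/56 as n -> infinity (since 15^(1/n) -> 1 and n^(7/n) -> 1)
Step 3: R = 1/lim|a_n|^(1/n) = 56/6 = 28/3

28/3


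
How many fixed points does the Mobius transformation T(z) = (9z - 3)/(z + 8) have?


Step 1: Fixed points satisfy T(z) = z
Step 2: z^2 - z + 3 = 0
Step 3: Discriminant = (-1)^2 - 4*1*3 = -11
Step 4: Number of fixed points = 2

2


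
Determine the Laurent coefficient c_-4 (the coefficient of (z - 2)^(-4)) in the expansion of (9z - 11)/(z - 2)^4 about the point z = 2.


Step 1: Write the numerator in powers of (z - 2): 9z - 11 = 9(z - 2) + (9*2 - 11) = 9(z - 2) + 7
Step 2: Divide by (z - 2)^4: f(z) = 7(z - 2)^(-4) + 9(z - 2)^(-3)
Step 3: This finite sum is the Laurent series of f about z = 2.
Step 4: Coefficient of (z - 2)^(-4) = 9*2 - 11 = 7

7


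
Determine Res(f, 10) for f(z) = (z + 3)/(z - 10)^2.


Step 1: Pole of order 2 at z = 10
Step 2: Res = lim d/dz [(z - 10)^2 * f(z)] as z -> 10
Step 3: (z - 10)^2 * f(z) = z + 3
Step 4: d/dz[z + 3] = 1

1


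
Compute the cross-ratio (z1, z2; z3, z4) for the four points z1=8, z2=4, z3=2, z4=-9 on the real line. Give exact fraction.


Step 1: (z1-z3)(z2-z4) = 6 * 13 = 78
Step 2: (z1-z4)(z2-z3) = 17 * 2 = 34
Step 3: Cross-ratio = 78/34 = 39/17

39/17


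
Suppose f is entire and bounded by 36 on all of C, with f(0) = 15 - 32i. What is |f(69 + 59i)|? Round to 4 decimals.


Step 1: By Liouville's theorem, a bounded entire function is constant.
Step 2: f(z) = f(0) = 15 - 32i for all z.
Step 3: |f(w)| = |15 - 32i| = sqrt(225 + 1024)
Step 4: = 35.3412

35.3412


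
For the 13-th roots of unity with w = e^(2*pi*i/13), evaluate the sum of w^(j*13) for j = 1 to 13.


Step 1: The sum sum_{j=1}^{n} w^(k*j) equals n if n | k, else 0.
Step 2: Here n = 13, k = 13
Step 3: Does n divide k? 13 | 13 -> True
Step 4: Sum = 13

13


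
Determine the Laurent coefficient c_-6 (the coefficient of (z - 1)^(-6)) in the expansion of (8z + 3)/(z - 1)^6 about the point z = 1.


Step 1: Write the numerator in powers of (z - 1): 8z + 3 = 8(z - 1) + (8*1 + 3) = 8(z - 1) + 11
Step 2: Divide by (z - 1)^6: f(z) = 11(z - 1)^(-6) + 8(z - 1)^(-5)
Step 3: This finite sum is the Laurent series of f about z = 1.
Step 4: Coefficient of (z - 1)^(-6) = 8*1 + 3 = 11

11


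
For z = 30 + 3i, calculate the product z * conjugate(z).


Step 1: conj(z) = 30 - 3i
Step 2: z * conj(z) = 30^2 + 3^2
Step 3: = 900 + 9 = 909

909


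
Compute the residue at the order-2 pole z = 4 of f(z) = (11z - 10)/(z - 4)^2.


Step 1: Pole of order 2 at z = 4
Step 2: Res = lim d/dz [(z - 4)^2 * f(z)] as z -> 4
Step 3: (z - 4)^2 * f(z) = 11z - 10
Step 4: d/dz[11z - 10] = 11

11


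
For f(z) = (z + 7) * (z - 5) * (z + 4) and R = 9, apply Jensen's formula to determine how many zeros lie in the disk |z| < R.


Jensen's formula: (1/2pi)*integral log|f(Re^it)|dt = log|f(0)| + sum_{|a_k|<R} log(R/|a_k|)
Step 1: f(0) = 7 * (-5) * 4 = -140
Step 2: log|f(0)| = log|-7| + log|5| + log|-4| = 4.9416
Step 3: Zeros inside |z| < 9: -7, 5, -4
Step 4: Jensen sum = log(9/7) + log(9/5) + log(9/4) = 1.65
Step 5: n(R) = number of terms in the Jensen sum = count of zeros inside |z| < 9 = 3

3


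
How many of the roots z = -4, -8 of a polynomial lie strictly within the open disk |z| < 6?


Step 1: Check each root:
  z = -4: |-4| = 4 < 6
  z = -8: |-8| = 8 >= 6
Step 2: Count = 1

1


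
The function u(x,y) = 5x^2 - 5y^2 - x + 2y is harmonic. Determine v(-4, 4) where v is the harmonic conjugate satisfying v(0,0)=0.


Step 1: v_x = -u_y = 10y - 2
Step 2: v_y = u_x = 10x - 1
Step 3: v = 10xy - 2x - y + C
Step 4: v(0,0) = 0 => C = 0
Step 5: v(-4, 4) = -156

-156


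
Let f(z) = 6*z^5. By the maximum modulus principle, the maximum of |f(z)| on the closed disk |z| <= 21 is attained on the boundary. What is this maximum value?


Step 1: On |z| = 21, |f(z)| = 6 * |z|^5 = 6 * 21^5
Step 2: By maximum modulus principle, maximum is on boundary.
Step 3: Maximum = 6 * 4084101 = 24504606

24504606


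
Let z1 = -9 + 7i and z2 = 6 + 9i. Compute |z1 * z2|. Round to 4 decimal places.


Step 1: |z1| = sqrt((-9)^2 + 7^2) = sqrt(130)
Step 2: |z2| = sqrt(6^2 + 9^2) = sqrt(117)
Step 3: |z1*z2| = |z1|*|z2| = sqrt(130) * sqrt(117) = sqrt(130 * 117) = sqrt(15210)
Step 4: = 123.3288

123.3288


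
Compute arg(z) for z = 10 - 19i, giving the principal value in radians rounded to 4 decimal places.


Step 1: z = 10 - 19i
Step 2: arg(z) = atan2(-19, 10)
Step 3: arg(z) = -1.0863

-1.0863


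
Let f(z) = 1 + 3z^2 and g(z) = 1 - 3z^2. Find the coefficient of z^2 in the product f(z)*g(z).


Step 1: z^2 term in f*g comes from: (1)*(-3z^2) + (0)*(0) + (3z^2)*(1)
Step 2: = -3 + 0 + 3
Step 3: = 0

0


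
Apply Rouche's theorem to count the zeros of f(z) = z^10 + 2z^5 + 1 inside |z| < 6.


Step 1: On |z| = 6 the three terms have sizes |z^10| = 6^10 = 60466176, |2z^5| = 2*6^5 = 15552, |1| = 1
Step 2: The dominant term is g(z) = z^10; let h(z) = 2z^5 + 1 so f = g + h
Step 3: On |z| = 6: |g| = 60466176 and |h| <= 15552 + 1 = 15553
Step 4: Since 60466176 > 15553, |h| < |g| on |z| = 6, so by Rouche f has the same number of zeros as g inside |z| < 6
Step 5: g(z) = z^10 has 10 zeros (all at the origin) inside |z| < 6. Answer = 10

10


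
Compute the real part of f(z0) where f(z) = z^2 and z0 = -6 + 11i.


Step 1: z0 = -6 + 11i
Step 2: z0^2 = (-6)^2 - 11^2 - 132i
Step 3: real part = 36 - 121 = -85

-85


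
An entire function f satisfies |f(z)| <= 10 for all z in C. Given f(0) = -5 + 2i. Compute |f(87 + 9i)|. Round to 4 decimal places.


Step 1: By Liouville's theorem, a bounded entire function is constant.
Step 2: f(z) = f(0) = -5 + 2i for all z.
Step 3: |f(w)| = |-5 + 2i| = sqrt(25 + 4)
Step 4: = 5.3852

5.3852


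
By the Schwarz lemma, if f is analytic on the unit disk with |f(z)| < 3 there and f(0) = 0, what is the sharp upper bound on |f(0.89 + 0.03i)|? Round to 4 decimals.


Step 1: g = f/3 maps D -> D with g(0) = 0, so by the Schwarz lemma |g(z)| <= |z|, i.e. |f(z)| <= 3|z|; this is sharp (f(z) = 3z).
Step 2: |z0|^2 = 0.89^2 + 0.03^2 = 0.793
Step 3: |z0| = sqrt(0.793) = 0.890505
Step 4: Best bound = 3 * |z0| = 3 * 0.890505 = 2.6715

2.6715


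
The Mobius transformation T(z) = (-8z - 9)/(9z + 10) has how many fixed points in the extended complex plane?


Step 1: Fixed points satisfy T(z) = z
Step 2: 9z^2 + 18z + 9 = 0
Step 3: Discriminant = 18^2 - 4*9*9 = 0
Step 4: Number of fixed points = 1

1


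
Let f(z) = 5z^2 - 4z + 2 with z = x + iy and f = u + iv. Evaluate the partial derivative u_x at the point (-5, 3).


Step 1: f(z) = 5(x+iy)^2 - 4(x+iy) + 2
Step 2: u = 5(x^2 - y^2) - 4x + 2
Step 3: u_x = 10x - 4
Step 4: At (-5, 3): u_x = -50 - 4 = -54

-54


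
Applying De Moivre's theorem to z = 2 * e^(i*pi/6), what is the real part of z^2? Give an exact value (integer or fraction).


Step 1: By De Moivre's theorem, z^2 = 2^2 * e^(i*2*pi/6) = 4 * (cos(pi/3) + i*sin(pi/3))
Step 2: |z|^2 = 2^2 = 4
Step 3: The angle pi/3 already lies in [0, 2*pi)
Step 4: cos(pi/3) = 1/2
Step 5: Re(z^2) = 4 * 1/2 = 2

2


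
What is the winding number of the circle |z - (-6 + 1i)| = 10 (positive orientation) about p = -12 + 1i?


Step 1: Center c = (-6, 1), radius = 10
Step 2: |p - c|^2 = (-6)^2 + 0^2 = 36
Step 3: r^2 = 100
Step 4: |p-c| < r so winding number = 1

1


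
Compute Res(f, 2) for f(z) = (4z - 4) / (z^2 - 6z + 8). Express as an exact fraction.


Step 1: Q(z) = z^2 - 6z + 8 = (z - 2)(z - 4)
Step 2: Q'(z) = 2z - 6
Step 3: Q'(2) = -2, P(2) = 4
Step 4: Res = P(2)/Q'(2) = 4/(-2) = -2

-2


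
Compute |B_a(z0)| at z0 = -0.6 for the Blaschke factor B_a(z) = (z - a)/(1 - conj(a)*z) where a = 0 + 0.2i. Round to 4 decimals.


Step 1: Numerator z0 - a = -0.6 - (0 + 0.2i) = -0.6 - 0.2i
Step 2: Denominator 1 - conj(a)*z0 = 1 - (0 - 0.2i)*(-0.6) = 1 - 0.12i
Step 3: |z0 - a|^2 = (-0.6)^2 + (-0.2)^2 = 0.4; |1 - conj(a)*z0|^2 = 1^2 + (-0.12)^2 = 1.0144
Step 4: |B_a(-0.6)| = sqrt(0.4 / 1.0144) = sqrt(0.394322)
Step 5: = 0.628

0.628


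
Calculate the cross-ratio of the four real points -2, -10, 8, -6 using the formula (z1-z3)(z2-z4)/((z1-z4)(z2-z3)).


Step 1: (z1-z3)(z2-z4) = (-10) * (-4) = 40
Step 2: (z1-z4)(z2-z3) = 4 * (-18) = -72
Step 3: Cross-ratio = -40/72 = -5/9

-5/9


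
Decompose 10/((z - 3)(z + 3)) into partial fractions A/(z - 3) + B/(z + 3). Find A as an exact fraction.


Step 1: Multiply both sides by (z - 3) and set z = 3
Step 2: A = 10 / (3 + 3)
Step 3: A = 10 / 6
Step 4: A = 5/3

5/3


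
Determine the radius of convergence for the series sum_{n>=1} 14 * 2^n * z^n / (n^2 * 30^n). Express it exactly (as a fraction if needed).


Step 1: General term a_n = 14 * 2^n / (n^2 * 30^n)
Step 2: By the root test, |a_n|^(1/n) = 14^(1/n) * 2 / (n^(2/n) * 30) -> 2/30 as n -> infinity (since 14^(1/n) -> 1 and n^(2/n) -> 1)
Step 3: R = 1/lim|a_n|^(1/n) = 30/2 = 15

15


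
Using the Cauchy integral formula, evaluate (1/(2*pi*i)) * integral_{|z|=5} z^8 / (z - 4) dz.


Step 1: f(z) = z^8, a = 4 is inside |z| = 5
Step 2: By Cauchy integral formula: (1/(2pi*i)) * integral = f(a)
Step 3: f(4) = 4^8 = 65536

65536


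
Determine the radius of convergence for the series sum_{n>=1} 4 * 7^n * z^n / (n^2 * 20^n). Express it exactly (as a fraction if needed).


Step 1: General term a_n = 4 * 7^n / (n^2 * 20^n)
Step 2: By the root test, |a_n|^(1/n) = 4^(1/n) * 7 / (n^(2/n) * 20) -> 7/20 as n -> infinity (since 4^(1/n) -> 1 and n^(2/n) -> 1)
Step 3: R = 1/lim|a_n|^(1/n) = 20/7

20/7


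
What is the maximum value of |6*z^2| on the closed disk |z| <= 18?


Step 1: On |z| = 18, |f(z)| = 6 * |z|^2 = 6 * 18^2
Step 2: By maximum modulus principle, maximum is on boundary.
Step 3: Maximum = 6 * 324 = 1944

1944


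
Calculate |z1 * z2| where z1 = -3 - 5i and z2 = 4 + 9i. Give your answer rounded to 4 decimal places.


Step 1: |z1| = sqrt((-3)^2 + (-5)^2) = sqrt(34)
Step 2: |z2| = sqrt(4^2 + 9^2) = sqrt(97)
Step 3: |z1*z2| = |z1|*|z2| = sqrt(34) * sqrt(97) = sqrt(34 * 97) = sqrt(3298)
Step 4: = 57.4282

57.4282


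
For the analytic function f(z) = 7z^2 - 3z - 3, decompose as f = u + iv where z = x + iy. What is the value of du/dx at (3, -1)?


Step 1: f(z) = 7(x+iy)^2 - 3(x+iy) - 3
Step 2: u = 7(x^2 - y^2) - 3x - 3
Step 3: u_x = 14x - 3
Step 4: At (3, -1): u_x = 42 - 3 = 39

39


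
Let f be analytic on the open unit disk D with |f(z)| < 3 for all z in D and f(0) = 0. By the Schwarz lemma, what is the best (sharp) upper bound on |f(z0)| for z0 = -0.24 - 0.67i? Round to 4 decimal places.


Step 1: g = f/3 maps D -> D with g(0) = 0, so by the Schwarz lemma |g(z)| <= |z|, i.e. |f(z)| <= 3|z|; this is sharp (f(z) = 3z).
Step 2: |z0|^2 = (-0.24)^2 + (-0.67)^2 = 0.5065
Step 3: |z0| = sqrt(0.5065) = 0.711688
Step 4: Best bound = 3 * |z0| = 3 * 0.711688 = 2.1351

2.1351


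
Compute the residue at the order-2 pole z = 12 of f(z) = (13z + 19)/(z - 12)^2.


Step 1: Pole of order 2 at z = 12
Step 2: Res = lim d/dz [(z - 12)^2 * f(z)] as z -> 12
Step 3: (z - 12)^2 * f(z) = 13z + 19
Step 4: d/dz[13z + 19] = 13

13


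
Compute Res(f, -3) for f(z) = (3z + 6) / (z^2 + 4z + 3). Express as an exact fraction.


Step 1: Q(z) = z^2 + 4z + 3 = (z + 3)(z + 1)
Step 2: Q'(z) = 2z + 4
Step 3: Q'(-3) = -2, P(-3) = -3
Step 4: Res = P(-3)/Q'(-3) = -3/(-2) = 3/2

3/2


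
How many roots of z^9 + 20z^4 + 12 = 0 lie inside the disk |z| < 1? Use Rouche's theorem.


Step 1: On |z| = 1 the three terms have sizes |z^9| = 1^9 = 1, |20z^4| = 20*1^4 = 20, |12| = 12
Step 2: The dominant term is g(z) = 20z^4; let h(z) = z^9 + 12 so f = g + h
Step 3: On |z| = 1: |g| = 20 and |h| <= 1 + 12 = 13
Step 4: Since 20 > 13, |h| < |g| on |z| = 1, so by Rouche f has the same number of zeros as g inside |z| < 1
Step 5: g(z) = 20z^4 has 4 zeros (at the origin, multiplicity 4) inside |z| < 1. Answer = 4

4


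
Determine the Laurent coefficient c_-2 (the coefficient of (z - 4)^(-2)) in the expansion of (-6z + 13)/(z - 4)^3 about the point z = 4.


Step 1: Write the numerator in powers of (z - 4): -6z + 13 = -6(z - 4) + (-6*4 + 13) = -6(z - 4) - 11
Step 2: Divide by (z - 4)^3: f(z) = -11(z - 4)^(-3) - 6(z - 4)^(-2)
Step 3: This finite sum is the Laurent series of f about z = 4.
Step 4: Coefficient of (z - 4)^(-2) = coefficient of (z - 4) in the re-centred numerator = -6

-6


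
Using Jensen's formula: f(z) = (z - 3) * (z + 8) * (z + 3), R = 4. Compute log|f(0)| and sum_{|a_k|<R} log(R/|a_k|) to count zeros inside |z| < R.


Jensen's formula: (1/2pi)*integral log|f(Re^it)|dt = log|f(0)| + sum_{|a_k|<R} log(R/|a_k|)
Step 1: f(0) = (-3) * 8 * 3 = -72
Step 2: log|f(0)| = log|3| + log|-8| + log|-3| = 4.2767
Step 3: Zeros inside |z| < 4: 3, -3
Step 4: Jensen sum = log(4/3) + log(4/3) = 0.5754
Step 5: n(R) = number of terms in the Jensen sum = count of zeros inside |z| < 4 = 2

2


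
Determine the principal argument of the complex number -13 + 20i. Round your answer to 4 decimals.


Step 1: z = -13 + 20i
Step 2: arg(z) = atan2(20, -13)
Step 3: arg(z) = 2.1472

2.1472


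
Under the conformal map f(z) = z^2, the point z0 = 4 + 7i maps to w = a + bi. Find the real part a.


Step 1: z0 = 4 + 7i
Step 2: z0^2 = 4^2 - 7^2 + 56i
Step 3: real part = 16 - 49 = -33

-33


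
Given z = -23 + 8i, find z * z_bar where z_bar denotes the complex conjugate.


Step 1: conj(z) = -23 - 8i
Step 2: z * conj(z) = (-23)^2 + 8^2
Step 3: = 529 + 64 = 593

593


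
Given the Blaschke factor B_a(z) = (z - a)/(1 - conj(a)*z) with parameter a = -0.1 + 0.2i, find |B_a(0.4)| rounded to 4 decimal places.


Step 1: Numerator z0 - a = 0.4 - (-0.1 + 0.2i) = 0.5 - 0.2i
Step 2: Denominator 1 - conj(a)*z0 = 1 - (-0.1 - 0.2i)*0.4 = 1.04 + 0.08i
Step 3: |z0 - a|^2 = 0.5^2 + (-0.2)^2 = 0.29; |1 - conj(a)*z0|^2 = 1.04^2 + 0.08^2 = 1.088
Step 4: |B_a(0.4)| = sqrt(0.29 / 1.088) = sqrt(0.266544)
Step 5: = 0.5163

0.5163


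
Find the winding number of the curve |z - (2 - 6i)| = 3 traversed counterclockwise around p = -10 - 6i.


Step 1: Center c = (2, -6), radius = 3
Step 2: |p - c|^2 = (-12)^2 + 0^2 = 144
Step 3: r^2 = 9
Step 4: |p-c| > r so winding number = 0

0


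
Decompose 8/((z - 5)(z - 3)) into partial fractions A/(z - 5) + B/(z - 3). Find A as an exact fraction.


Step 1: Multiply both sides by (z - 5) and set z = 5
Step 2: A = 8 / (5 - 3)
Step 3: A = 8 / 2
Step 4: A = 4

4


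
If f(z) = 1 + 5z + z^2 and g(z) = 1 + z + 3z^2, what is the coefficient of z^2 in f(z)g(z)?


Step 1: z^2 term in f*g comes from: (1)*(3z^2) + (5z)*(z) + (z^2)*(1)
Step 2: = 3 + 5 + 1
Step 3: = 9

9


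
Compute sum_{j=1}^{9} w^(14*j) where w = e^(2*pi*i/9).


Step 1: The sum sum_{j=1}^{n} w^(k*j) equals n if n | k, else 0.
Step 2: Here n = 9, k = 14
Step 3: Does n divide k? 9 | 14 -> False
Step 4: Sum = 0

0


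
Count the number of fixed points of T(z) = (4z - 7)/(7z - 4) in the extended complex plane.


Step 1: Fixed points satisfy T(z) = z
Step 2: 7z^2 - 8z + 7 = 0
Step 3: Discriminant = (-8)^2 - 4*7*7 = -132
Step 4: Number of fixed points = 2

2


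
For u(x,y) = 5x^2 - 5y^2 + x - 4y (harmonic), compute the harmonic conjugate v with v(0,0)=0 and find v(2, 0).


Step 1: v_x = -u_y = 10y + 4
Step 2: v_y = u_x = 10x + 1
Step 3: v = 10xy + 4x + y + C
Step 4: v(0,0) = 0 => C = 0
Step 5: v(2, 0) = 8

8


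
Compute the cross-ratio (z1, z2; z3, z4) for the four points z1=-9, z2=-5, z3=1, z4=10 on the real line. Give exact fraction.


Step 1: (z1-z3)(z2-z4) = (-10) * (-15) = 150
Step 2: (z1-z4)(z2-z3) = (-19) * (-6) = 114
Step 3: Cross-ratio = 150/114 = 25/19

25/19


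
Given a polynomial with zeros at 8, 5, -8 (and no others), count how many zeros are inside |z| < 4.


Step 1: Check each root:
  z = 8: |8| = 8 >= 4
  z = 5: |5| = 5 >= 4
  z = -8: |-8| = 8 >= 4
Step 2: Count = 0

0


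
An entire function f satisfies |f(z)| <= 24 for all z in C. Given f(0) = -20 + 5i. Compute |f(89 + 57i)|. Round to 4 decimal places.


Step 1: By Liouville's theorem, a bounded entire function is constant.
Step 2: f(z) = f(0) = -20 + 5i for all z.
Step 3: |f(w)| = |-20 + 5i| = sqrt(400 + 25)
Step 4: = 20.6155

20.6155


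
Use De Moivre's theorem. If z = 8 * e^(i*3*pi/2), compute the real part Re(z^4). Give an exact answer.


Step 1: By De Moivre's theorem, z^4 = 8^4 * e^(i*4*3*pi/2) = 4096 * (cos(6*pi) + i*sin(6*pi))
Step 2: |z|^4 = 8^4 = 4096
Step 3: Reduce the angle mod 2*pi: 6*pi - 6*pi = 0
Step 4: cos(0) = 1
Step 5: Re(z^4) = 4096 * 1 = 4096

4096


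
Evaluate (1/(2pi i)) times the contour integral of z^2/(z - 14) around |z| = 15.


Step 1: f(z) = z^2, a = 14 is inside |z| = 15
Step 2: By Cauchy integral formula: (1/(2pi*i)) * integral = f(a)
Step 3: f(14) = 14^2 = 196

196


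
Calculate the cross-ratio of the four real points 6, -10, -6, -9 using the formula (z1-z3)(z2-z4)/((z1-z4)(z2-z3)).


Step 1: (z1-z3)(z2-z4) = 12 * (-1) = -12
Step 2: (z1-z4)(z2-z3) = 15 * (-4) = -60
Step 3: Cross-ratio = 12/60 = 1/5

1/5


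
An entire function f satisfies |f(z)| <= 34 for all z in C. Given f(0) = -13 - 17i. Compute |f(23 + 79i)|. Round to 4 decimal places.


Step 1: By Liouville's theorem, a bounded entire function is constant.
Step 2: f(z) = f(0) = -13 - 17i for all z.
Step 3: |f(w)| = |-13 - 17i| = sqrt(169 + 289)
Step 4: = 21.4009

21.4009


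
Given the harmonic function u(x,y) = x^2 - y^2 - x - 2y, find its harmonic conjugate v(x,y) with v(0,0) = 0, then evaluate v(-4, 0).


Step 1: v_x = -u_y = 2y + 2
Step 2: v_y = u_x = 2x - 1
Step 3: v = 2xy + 2x - y + C
Step 4: v(0,0) = 0 => C = 0
Step 5: v(-4, 0) = -8

-8


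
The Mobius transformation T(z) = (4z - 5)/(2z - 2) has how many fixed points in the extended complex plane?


Step 1: Fixed points satisfy T(z) = z
Step 2: 2z^2 - 6z + 5 = 0
Step 3: Discriminant = (-6)^2 - 4*2*5 = -4
Step 4: Number of fixed points = 2

2


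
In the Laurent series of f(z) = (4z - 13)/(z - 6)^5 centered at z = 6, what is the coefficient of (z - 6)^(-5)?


Step 1: Write the numerator in powers of (z - 6): 4z - 13 = 4(z - 6) + (4*6 - 13) = 4(z - 6) + 11
Step 2: Divide by (z - 6)^5: f(z) = 11(z - 6)^(-5) + 4(z - 6)^(-4)
Step 3: This finite sum is the Laurent series of f about z = 6.
Step 4: Coefficient of (z - 6)^(-5) = 4*6 - 13 = 11

11


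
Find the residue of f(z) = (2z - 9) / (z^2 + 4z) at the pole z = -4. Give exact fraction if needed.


Step 1: Q(z) = z^2 + 4z = (z + 4)(z)
Step 2: Q'(z) = 2z + 4
Step 3: Q'(-4) = -4, P(-4) = -17
Step 4: Res = P(-4)/Q'(-4) = -17/(-4) = 17/4

17/4


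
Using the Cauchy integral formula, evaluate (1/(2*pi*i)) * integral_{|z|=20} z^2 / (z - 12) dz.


Step 1: f(z) = z^2, a = 12 is inside |z| = 20
Step 2: By Cauchy integral formula: (1/(2pi*i)) * integral = f(a)
Step 3: f(12) = 12^2 = 144

144


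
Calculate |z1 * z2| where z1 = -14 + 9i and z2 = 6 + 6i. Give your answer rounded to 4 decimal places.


Step 1: |z1| = sqrt((-14)^2 + 9^2) = sqrt(277)
Step 2: |z2| = sqrt(6^2 + 6^2) = sqrt(72)
Step 3: |z1*z2| = |z1|*|z2| = sqrt(277) * sqrt(72) = sqrt(277 * 72) = sqrt(19944)
Step 4: = 141.2232

141.2232


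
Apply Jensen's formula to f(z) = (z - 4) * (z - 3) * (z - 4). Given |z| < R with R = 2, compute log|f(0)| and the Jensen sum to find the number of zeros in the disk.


Jensen's formula: (1/2pi)*integral log|f(Re^it)|dt = log|f(0)| + sum_{|a_k|<R} log(R/|a_k|)
Step 1: f(0) = (-4) * (-3) * (-4) = -48
Step 2: log|f(0)| = log|4| + log|3| + log|4| = 3.8712
Step 3: Zeros inside |z| < 2: none
Step 4: Jensen sum = (empty sum) = 0
Step 5: n(R) = number of terms in the Jensen sum = count of zeros inside |z| < 2 = 0

0


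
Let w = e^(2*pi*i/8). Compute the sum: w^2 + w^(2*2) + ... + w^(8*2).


Step 1: The sum sum_{j=1}^{n} w^(k*j) equals n if n | k, else 0.
Step 2: Here n = 8, k = 2
Step 3: Does n divide k? 8 | 2 -> False
Step 4: Sum = 0

0


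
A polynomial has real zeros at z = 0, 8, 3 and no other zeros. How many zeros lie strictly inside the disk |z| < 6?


Step 1: Check each root:
  z = 0: |0| = 0 < 6
  z = 8: |8| = 8 >= 6
  z = 3: |3| = 3 < 6
Step 2: Count = 2

2


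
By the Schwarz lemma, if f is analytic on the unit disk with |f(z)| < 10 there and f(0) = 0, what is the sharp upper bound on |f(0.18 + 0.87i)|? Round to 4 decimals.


Step 1: g = f/10 maps D -> D with g(0) = 0, so by the Schwarz lemma |g(z)| <= |z|, i.e. |f(z)| <= 10|z|; this is sharp (f(z) = 10z).
Step 2: |z0|^2 = 0.18^2 + 0.87^2 = 0.7893
Step 3: |z0| = sqrt(0.7893) = 0.888426
Step 4: Best bound = 10 * |z0| = 10 * 0.888426 = 8.8843

8.8843


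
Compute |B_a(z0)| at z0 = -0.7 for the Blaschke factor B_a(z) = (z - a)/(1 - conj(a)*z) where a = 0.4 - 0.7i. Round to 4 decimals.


Step 1: Numerator z0 - a = -0.7 - (0.4 - 0.7i) = -1.1 + 0.7i
Step 2: Denominator 1 - conj(a)*z0 = 1 - (0.4 + 0.7i)*(-0.7) = 1.28 + 0.49i
Step 3: |z0 - a|^2 = (-1.1)^2 + 0.7^2 = 1.7; |1 - conj(a)*z0|^2 = 1.28^2 + 0.49^2 = 1.8785
Step 4: |B_a(-0.7)| = sqrt(1.7 / 1.8785) = sqrt(0.904977)
Step 5: = 0.9513

0.9513


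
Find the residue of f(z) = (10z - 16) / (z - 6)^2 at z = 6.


Step 1: Pole of order 2 at z = 6
Step 2: Res = lim d/dz [(z - 6)^2 * f(z)] as z -> 6
Step 3: (z - 6)^2 * f(z) = 10z - 16
Step 4: d/dz[10z - 16] = 10

10


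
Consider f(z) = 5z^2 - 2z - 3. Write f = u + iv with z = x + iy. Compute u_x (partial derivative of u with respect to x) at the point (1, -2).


Step 1: f(z) = 5(x+iy)^2 - 2(x+iy) - 3
Step 2: u = 5(x^2 - y^2) - 2x - 3
Step 3: u_x = 10x - 2
Step 4: At (1, -2): u_x = 10 - 2 = 8

8


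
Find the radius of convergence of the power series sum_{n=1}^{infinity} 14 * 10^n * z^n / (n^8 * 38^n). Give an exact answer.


Step 1: General term a_n = 14 * 10^n / (n^8 * 38^n)
Step 2: By the root test, |a_n|^(1/n) = 14^(1/n) * 10 / (n^(8/n) * 38) -> 10/38 as n -> infinity (since 14^(1/n) -> 1 and n^(8/n) -> 1)
Step 3: R = 1/lim|a_n|^(1/n) = 38/10 = 19/5

19/5


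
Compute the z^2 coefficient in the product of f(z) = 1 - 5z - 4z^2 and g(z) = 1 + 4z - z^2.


Step 1: z^2 term in f*g comes from: (1)*(-z^2) + (-5z)*(4z) + (-4z^2)*(1)
Step 2: = -1 - 20 - 4
Step 3: = -25

-25


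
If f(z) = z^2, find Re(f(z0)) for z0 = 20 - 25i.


Step 1: z0 = 20 - 25i
Step 2: z0^2 = 20^2 - (-25)^2 - 1000i
Step 3: real part = 400 - 625 = -225

-225


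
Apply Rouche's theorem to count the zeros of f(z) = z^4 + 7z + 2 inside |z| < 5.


Step 1: On |z| = 5 the three terms have sizes |z^4| = 5^4 = 625, |7z| = 7*5 = 35, |2| = 2
Step 2: The dominant term is g(z) = z^4; let h(z) = 7z + 2 so f = g + h
Step 3: On |z| = 5: |g| = 625 and |h| <= 35 + 2 = 37
Step 4: Since 625 > 37, |h| < |g| on |z| = 5, so by Rouche f has the same number of zeros as g inside |z| < 5
Step 5: g(z) = z^4 has 4 zeros (all at the origin) inside |z| < 5. Answer = 4

4


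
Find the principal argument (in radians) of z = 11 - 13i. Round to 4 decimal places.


Step 1: z = 11 - 13i
Step 2: arg(z) = atan2(-13, 11)
Step 3: arg(z) = -0.8685

-0.8685


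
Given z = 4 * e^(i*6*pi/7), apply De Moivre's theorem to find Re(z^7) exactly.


Step 1: By De Moivre's theorem, z^7 = 4^7 * e^(i*7*6*pi/7) = 16384 * (cos(6*pi) + i*sin(6*pi))
Step 2: |z|^7 = 4^7 = 16384
Step 3: Reduce the angle mod 2*pi: 6*pi - 6*pi = 0
Step 4: cos(0) = 1
Step 5: Re(z^7) = 16384 * 1 = 16384

16384


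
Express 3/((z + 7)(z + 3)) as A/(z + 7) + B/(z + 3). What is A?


Step 1: Multiply both sides by (z + 7) and set z = -7
Step 2: A = 3 / (-7 + 3)
Step 3: A = 3 / (-4)
Step 4: A = -3/4

-3/4


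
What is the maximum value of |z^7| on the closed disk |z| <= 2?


Step 1: On |z| = 2, |f(z)| = |z|^7 = 2^7
Step 2: By maximum modulus principle, maximum is on boundary.
Step 3: Maximum = 128 = 128

128


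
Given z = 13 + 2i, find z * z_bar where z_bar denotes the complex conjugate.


Step 1: conj(z) = 13 - 2i
Step 2: z * conj(z) = 13^2 + 2^2
Step 3: = 169 + 4 = 173

173


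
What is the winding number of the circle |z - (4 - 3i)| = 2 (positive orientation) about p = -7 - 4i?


Step 1: Center c = (4, -3), radius = 2
Step 2: |p - c|^2 = (-11)^2 + (-1)^2 = 122
Step 3: r^2 = 4
Step 4: |p-c| > r so winding number = 0

0


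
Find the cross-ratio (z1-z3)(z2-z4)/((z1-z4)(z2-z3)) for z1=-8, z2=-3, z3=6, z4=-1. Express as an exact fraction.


Step 1: (z1-z3)(z2-z4) = (-14) * (-2) = 28
Step 2: (z1-z4)(z2-z3) = (-7) * (-9) = 63
Step 3: Cross-ratio = 28/63 = 4/9

4/9


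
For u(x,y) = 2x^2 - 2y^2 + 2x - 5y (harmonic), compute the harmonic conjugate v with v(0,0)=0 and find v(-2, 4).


Step 1: v_x = -u_y = 4y + 5
Step 2: v_y = u_x = 4x + 2
Step 3: v = 4xy + 5x + 2y + C
Step 4: v(0,0) = 0 => C = 0
Step 5: v(-2, 4) = -34

-34


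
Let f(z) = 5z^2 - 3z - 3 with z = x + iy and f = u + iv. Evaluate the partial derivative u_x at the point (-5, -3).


Step 1: f(z) = 5(x+iy)^2 - 3(x+iy) - 3
Step 2: u = 5(x^2 - y^2) - 3x - 3
Step 3: u_x = 10x - 3
Step 4: At (-5, -3): u_x = -50 - 3 = -53

-53


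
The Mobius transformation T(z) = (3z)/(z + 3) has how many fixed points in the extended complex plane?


Step 1: Fixed points satisfy T(z) = z
Step 2: z^2 = 0
Step 3: Discriminant = 0^2 - 4*1*0 = 0
Step 4: Number of fixed points = 1

1


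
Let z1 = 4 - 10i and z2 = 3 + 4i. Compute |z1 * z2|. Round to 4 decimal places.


Step 1: |z1| = sqrt(4^2 + (-10)^2) = sqrt(116)
Step 2: |z2| = sqrt(3^2 + 4^2) = sqrt(25)
Step 3: |z1*z2| = |z1|*|z2| = sqrt(116) * sqrt(25) = sqrt(116 * 25) = sqrt(2900)
Step 4: = 53.8516

53.8516


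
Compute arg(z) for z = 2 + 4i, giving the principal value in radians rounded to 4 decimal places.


Step 1: z = 2 + 4i
Step 2: arg(z) = atan2(4, 2)
Step 3: arg(z) = 1.1071

1.1071


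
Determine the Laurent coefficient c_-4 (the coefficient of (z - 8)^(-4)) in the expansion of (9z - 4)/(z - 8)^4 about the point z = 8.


Step 1: Write the numerator in powers of (z - 8): 9z - 4 = 9(z - 8) + (9*8 - 4) = 9(z - 8) + 68
Step 2: Divide by (z - 8)^4: f(z) = 68(z - 8)^(-4) + 9(z - 8)^(-3)
Step 3: This finite sum is the Laurent series of f about z = 8.
Step 4: Coefficient of (z - 8)^(-4) = 9*8 - 4 = 68

68


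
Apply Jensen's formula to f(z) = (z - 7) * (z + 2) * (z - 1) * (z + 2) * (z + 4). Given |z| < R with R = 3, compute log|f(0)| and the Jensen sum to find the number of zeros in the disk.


Jensen's formula: (1/2pi)*integral log|f(Re^it)|dt = log|f(0)| + sum_{|a_k|<R} log(R/|a_k|)
Step 1: f(0) = (-7) * 2 * (-1) * 2 * 4 = 112
Step 2: log|f(0)| = log|7| + log|-2| + log|1| + log|-2| + log|-4| = 4.7185
Step 3: Zeros inside |z| < 3: -2, 1, -2
Step 4: Jensen sum = log(3/2) + log(3/1) + log(3/2) = 1.9095
Step 5: n(R) = number of terms in the Jensen sum = count of zeros inside |z| < 3 = 3

3


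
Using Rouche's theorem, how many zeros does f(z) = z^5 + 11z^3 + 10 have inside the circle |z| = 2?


Step 1: On |z| = 2 the three terms have sizes |z^5| = 2^5 = 32, |11z^3| = 11*2^3 = 88, |10| = 10
Step 2: The dominant term is g(z) = 11z^3; let h(z) = z^5 + 10 so f = g + h
Step 3: On |z| = 2: |g| = 88 and |h| <= 32 + 10 = 42
Step 4: Since 88 > 42, |h| < |g| on |z| = 2, so by Rouche f has the same number of zeros as g inside |z| < 2
Step 5: g(z) = 11z^3 has 3 zeros (at the origin, multiplicity 3) inside |z| < 2. Answer = 3

3


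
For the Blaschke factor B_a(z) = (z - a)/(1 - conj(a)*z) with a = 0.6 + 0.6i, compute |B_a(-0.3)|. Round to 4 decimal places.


Step 1: Numerator z0 - a = -0.3 - (0.6 + 0.6i) = -0.9 - 0.6i
Step 2: Denominator 1 - conj(a)*z0 = 1 - (0.6 - 0.6i)*(-0.3) = 1.18 - 0.18i
Step 3: |z0 - a|^2 = (-0.9)^2 + (-0.6)^2 = 1.17; |1 - conj(a)*z0|^2 = 1.18^2 + (-0.18)^2 = 1.4248
Step 4: |B_a(-0.3)| = sqrt(1.17 / 1.4248) = sqrt(0.821168)
Step 5: = 0.9062

0.9062


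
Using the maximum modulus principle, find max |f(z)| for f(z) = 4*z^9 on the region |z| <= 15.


Step 1: On |z| = 15, |f(z)| = 4 * |z|^9 = 4 * 15^9
Step 2: By maximum modulus principle, maximum is on boundary.
Step 3: Maximum = 4 * 38443359375 = 153773437500

153773437500


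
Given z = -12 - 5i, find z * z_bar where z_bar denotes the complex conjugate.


Step 1: conj(z) = -12 + 5i
Step 2: z * conj(z) = (-12)^2 + (-5)^2
Step 3: = 144 + 25 = 169

169


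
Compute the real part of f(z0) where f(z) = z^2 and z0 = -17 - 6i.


Step 1: z0 = -17 - 6i
Step 2: z0^2 = (-17)^2 - (-6)^2 + 204i
Step 3: real part = 289 - 36 = 253

253


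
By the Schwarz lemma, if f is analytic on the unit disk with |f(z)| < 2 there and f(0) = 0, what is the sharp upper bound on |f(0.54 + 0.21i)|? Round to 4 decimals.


Step 1: g = f/2 maps D -> D with g(0) = 0, so by the Schwarz lemma |g(z)| <= |z|, i.e. |f(z)| <= 2|z|; this is sharp (f(z) = 2z).
Step 2: |z0|^2 = 0.54^2 + 0.21^2 = 0.3357
Step 3: |z0| = sqrt(0.3357) = 0.579396
Step 4: Best bound = 2 * |z0| = 2 * 0.579396 = 1.1588

1.1588


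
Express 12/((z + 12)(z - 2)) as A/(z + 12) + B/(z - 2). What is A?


Step 1: Multiply both sides by (z + 12) and set z = -12
Step 2: A = 12 / (-12 - 2)
Step 3: A = 12 / (-14)
Step 4: A = -6/7

-6/7


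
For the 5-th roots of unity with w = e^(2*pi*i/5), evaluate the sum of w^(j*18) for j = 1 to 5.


Step 1: The sum sum_{j=1}^{n} w^(k*j) equals n if n | k, else 0.
Step 2: Here n = 5, k = 18
Step 3: Does n divide k? 5 | 18 -> False
Step 4: Sum = 0

0


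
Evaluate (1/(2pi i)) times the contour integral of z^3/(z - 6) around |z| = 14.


Step 1: f(z) = z^3, a = 6 is inside |z| = 14
Step 2: By Cauchy integral formula: (1/(2pi*i)) * integral = f(a)
Step 3: f(6) = 6^3 = 216

216


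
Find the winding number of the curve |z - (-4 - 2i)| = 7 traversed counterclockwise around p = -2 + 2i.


Step 1: Center c = (-4, -2), radius = 7
Step 2: |p - c|^2 = 2^2 + 4^2 = 20
Step 3: r^2 = 49
Step 4: |p-c| < r so winding number = 1

1


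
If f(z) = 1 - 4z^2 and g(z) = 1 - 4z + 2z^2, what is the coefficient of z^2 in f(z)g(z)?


Step 1: z^2 term in f*g comes from: (1)*(2z^2) + (0)*(-4z) + (-4z^2)*(1)
Step 2: = 2 + 0 - 4
Step 3: = -2

-2


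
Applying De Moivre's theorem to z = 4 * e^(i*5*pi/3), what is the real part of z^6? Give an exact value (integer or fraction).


Step 1: By De Moivre's theorem, z^6 = 4^6 * e^(i*6*5*pi/3) = 4096 * (cos(10*pi) + i*sin(10*pi))
Step 2: |z|^6 = 4^6 = 4096
Step 3: Reduce the angle mod 2*pi: 10*pi - 10*pi = 0
Step 4: cos(0) = 1
Step 5: Re(z^6) = 4096 * 1 = 4096

4096


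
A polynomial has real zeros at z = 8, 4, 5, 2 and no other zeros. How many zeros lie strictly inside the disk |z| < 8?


Step 1: Check each root:
  z = 8: |8| = 8 >= 8
  z = 4: |4| = 4 < 8
  z = 5: |5| = 5 < 8
  z = 2: |2| = 2 < 8
Step 2: Count = 3

3


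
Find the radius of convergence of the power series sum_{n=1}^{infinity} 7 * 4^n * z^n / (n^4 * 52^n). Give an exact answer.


Step 1: General term a_n = 7 * 4^n / (n^4 * 52^n)
Step 2: By the root test, |a_n|^(1/n) = 7^(1/n) * 4 / (n^(4/n) * 52) -> 4/52 as n -> infinity (since 7^(1/n) -> 1 and n^(4/n) -> 1)
Step 3: R = 1/lim|a_n|^(1/n) = 52/4 = 13

13


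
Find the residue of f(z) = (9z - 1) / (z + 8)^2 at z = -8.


Step 1: Pole of order 2 at z = -8
Step 2: Res = lim d/dz [(z + 8)^2 * f(z)] as z -> -8
Step 3: (z + 8)^2 * f(z) = 9z - 1
Step 4: d/dz[9z - 1] = 9

9


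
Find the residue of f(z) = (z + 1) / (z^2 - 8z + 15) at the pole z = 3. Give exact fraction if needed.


Step 1: Q(z) = z^2 - 8z + 15 = (z - 3)(z - 5)
Step 2: Q'(z) = 2z - 8
Step 3: Q'(3) = -2, P(3) = 4
Step 4: Res = P(3)/Q'(3) = 4/(-2) = -2

-2


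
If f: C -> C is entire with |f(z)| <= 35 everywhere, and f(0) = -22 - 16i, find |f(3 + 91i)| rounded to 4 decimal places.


Step 1: By Liouville's theorem, a bounded entire function is constant.
Step 2: f(z) = f(0) = -22 - 16i for all z.
Step 3: |f(w)| = |-22 - 16i| = sqrt(484 + 256)
Step 4: = 27.2029

27.2029


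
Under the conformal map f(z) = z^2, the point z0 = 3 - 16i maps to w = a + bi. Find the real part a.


Step 1: z0 = 3 - 16i
Step 2: z0^2 = 3^2 - (-16)^2 - 96i
Step 3: real part = 9 - 256 = -247

-247


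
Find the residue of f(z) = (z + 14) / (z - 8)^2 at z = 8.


Step 1: Pole of order 2 at z = 8
Step 2: Res = lim d/dz [(z - 8)^2 * f(z)] as z -> 8
Step 3: (z - 8)^2 * f(z) = z + 14
Step 4: d/dz[z + 14] = 1

1


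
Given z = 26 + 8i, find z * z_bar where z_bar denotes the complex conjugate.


Step 1: conj(z) = 26 - 8i
Step 2: z * conj(z) = 26^2 + 8^2
Step 3: = 676 + 64 = 740

740


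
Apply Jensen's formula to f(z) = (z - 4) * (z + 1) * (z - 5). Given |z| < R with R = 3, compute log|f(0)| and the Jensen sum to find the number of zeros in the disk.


Jensen's formula: (1/2pi)*integral log|f(Re^it)|dt = log|f(0)| + sum_{|a_k|<R} log(R/|a_k|)
Step 1: f(0) = (-4) * 1 * (-5) = 20
Step 2: log|f(0)| = log|4| + log|-1| + log|5| = 2.9957
Step 3: Zeros inside |z| < 3: -1
Step 4: Jensen sum = log(3/1) = 1.0986
Step 5: n(R) = number of terms in the Jensen sum = count of zeros inside |z| < 3 = 1

1


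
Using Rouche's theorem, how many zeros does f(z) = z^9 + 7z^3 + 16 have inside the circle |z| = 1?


Step 1: On |z| = 1 the three terms have sizes |z^9| = 1^9 = 1, |7z^3| = 7*1^3 = 7, |16| = 16
Step 2: The dominant term is g(z) = 16; let h(z) = z^9 + 7z^3 so f = g + h
Step 3: On |z| = 1: |g| = 16 and |h| <= 1 + 7 = 8
Step 4: Since 16 > 8, |h| < |g| on |z| = 1, so by Rouche f has the same number of zeros as g inside |z| < 1
Step 5: g(z) = 16 is a nonzero constant with no zeros inside |z| < 1. Answer = 0

0


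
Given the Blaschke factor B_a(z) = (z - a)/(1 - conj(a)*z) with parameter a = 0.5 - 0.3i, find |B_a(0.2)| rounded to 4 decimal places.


Step 1: Numerator z0 - a = 0.2 - (0.5 - 0.3i) = -0.3 + 0.3i
Step 2: Denominator 1 - conj(a)*z0 = 1 - (0.5 + 0.3i)*0.2 = 0.9 - 0.06i
Step 3: |z0 - a|^2 = (-0.3)^2 + 0.3^2 = 0.18; |1 - conj(a)*z0|^2 = 0.9^2 + (-0.06)^2 = 0.8136
Step 4: |B_a(0.2)| = sqrt(0.18 / 0.8136) = sqrt(0.221239)
Step 5: = 0.4704

0.4704


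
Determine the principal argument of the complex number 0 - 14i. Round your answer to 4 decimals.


Step 1: z = 0 - 14i
Step 2: arg(z) = atan2(-14, 0)
Step 3: arg(z) = -1.5708

-1.5708


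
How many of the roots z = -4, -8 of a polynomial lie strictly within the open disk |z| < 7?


Step 1: Check each root:
  z = -4: |-4| = 4 < 7
  z = -8: |-8| = 8 >= 7
Step 2: Count = 1

1


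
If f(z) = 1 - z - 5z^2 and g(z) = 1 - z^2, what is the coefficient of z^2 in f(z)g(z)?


Step 1: z^2 term in f*g comes from: (1)*(-z^2) + (-z)*(0) + (-5z^2)*(1)
Step 2: = -1 + 0 - 5
Step 3: = -6

-6


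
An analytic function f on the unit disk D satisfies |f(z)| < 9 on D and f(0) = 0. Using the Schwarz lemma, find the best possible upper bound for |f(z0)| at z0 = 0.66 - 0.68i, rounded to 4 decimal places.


Step 1: g = f/9 maps D -> D with g(0) = 0, so by the Schwarz lemma |g(z)| <= |z|, i.e. |f(z)| <= 9|z|; this is sharp (f(z) = 9z).
Step 2: |z0|^2 = 0.66^2 + (-0.68)^2 = 0.898
Step 3: |z0| = sqrt(0.898) = 0.947629
Step 4: Best bound = 9 * |z0| = 9 * 0.947629 = 8.5287

8.5287


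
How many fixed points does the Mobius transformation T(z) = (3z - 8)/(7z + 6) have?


Step 1: Fixed points satisfy T(z) = z
Step 2: 7z^2 + 3z + 8 = 0
Step 3: Discriminant = 3^2 - 4*7*8 = -215
Step 4: Number of fixed points = 2

2


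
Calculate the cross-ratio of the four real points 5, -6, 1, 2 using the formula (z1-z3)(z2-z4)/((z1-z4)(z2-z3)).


Step 1: (z1-z3)(z2-z4) = 4 * (-8) = -32
Step 2: (z1-z4)(z2-z3) = 3 * (-7) = -21
Step 3: Cross-ratio = 32/21 = 32/21

32/21


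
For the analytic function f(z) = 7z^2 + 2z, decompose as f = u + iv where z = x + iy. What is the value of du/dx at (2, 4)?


Step 1: f(z) = 7(x+iy)^2 + 2(x+iy) + 0
Step 2: u = 7(x^2 - y^2) + 2x + 0
Step 3: u_x = 14x + 2
Step 4: At (2, 4): u_x = 28 + 2 = 30

30


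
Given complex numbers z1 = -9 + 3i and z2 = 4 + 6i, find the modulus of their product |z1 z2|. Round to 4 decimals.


Step 1: |z1| = sqrt((-9)^2 + 3^2) = sqrt(90)
Step 2: |z2| = sqrt(4^2 + 6^2) = sqrt(52)
Step 3: |z1*z2| = |z1|*|z2| = sqrt(90) * sqrt(52) = sqrt(90 * 52) = sqrt(4680)
Step 4: = 68.4105

68.4105


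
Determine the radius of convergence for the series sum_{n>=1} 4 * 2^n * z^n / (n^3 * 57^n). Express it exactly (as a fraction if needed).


Step 1: General term a_n = 4 * 2^n / (n^3 * 57^n)
Step 2: By the root test, |a_n|^(1/n) = 4^(1/n) * 2 / (n^(3/n) * 57) -> 2/57 as n -> infinity (since 4^(1/n) -> 1 and n^(3/n) -> 1)
Step 3: R = 1/lim|a_n|^(1/n) = 57/2

57/2


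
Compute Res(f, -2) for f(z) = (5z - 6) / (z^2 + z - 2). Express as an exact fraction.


Step 1: Q(z) = z^2 + z - 2 = (z + 2)(z - 1)
Step 2: Q'(z) = 2z + 1
Step 3: Q'(-2) = -3, P(-2) = -16
Step 4: Res = P(-2)/Q'(-2) = -16/(-3) = 16/3

16/3


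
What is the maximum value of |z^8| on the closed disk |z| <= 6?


Step 1: On |z| = 6, |f(z)| = |z|^8 = 6^8
Step 2: By maximum modulus principle, maximum is on boundary.
Step 3: Maximum = 1679616 = 1679616

1679616


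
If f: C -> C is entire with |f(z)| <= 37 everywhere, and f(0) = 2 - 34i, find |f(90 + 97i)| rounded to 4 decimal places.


Step 1: By Liouville's theorem, a bounded entire function is constant.
Step 2: f(z) = f(0) = 2 - 34i for all z.
Step 3: |f(w)| = |2 - 34i| = sqrt(4 + 1156)
Step 4: = 34.0588

34.0588


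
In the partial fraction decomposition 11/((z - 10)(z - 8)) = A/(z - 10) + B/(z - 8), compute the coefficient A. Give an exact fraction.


Step 1: Multiply both sides by (z - 10) and set z = 10
Step 2: A = 11 / (10 - 8)
Step 3: A = 11 / 2
Step 4: A = 11/2

11/2
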